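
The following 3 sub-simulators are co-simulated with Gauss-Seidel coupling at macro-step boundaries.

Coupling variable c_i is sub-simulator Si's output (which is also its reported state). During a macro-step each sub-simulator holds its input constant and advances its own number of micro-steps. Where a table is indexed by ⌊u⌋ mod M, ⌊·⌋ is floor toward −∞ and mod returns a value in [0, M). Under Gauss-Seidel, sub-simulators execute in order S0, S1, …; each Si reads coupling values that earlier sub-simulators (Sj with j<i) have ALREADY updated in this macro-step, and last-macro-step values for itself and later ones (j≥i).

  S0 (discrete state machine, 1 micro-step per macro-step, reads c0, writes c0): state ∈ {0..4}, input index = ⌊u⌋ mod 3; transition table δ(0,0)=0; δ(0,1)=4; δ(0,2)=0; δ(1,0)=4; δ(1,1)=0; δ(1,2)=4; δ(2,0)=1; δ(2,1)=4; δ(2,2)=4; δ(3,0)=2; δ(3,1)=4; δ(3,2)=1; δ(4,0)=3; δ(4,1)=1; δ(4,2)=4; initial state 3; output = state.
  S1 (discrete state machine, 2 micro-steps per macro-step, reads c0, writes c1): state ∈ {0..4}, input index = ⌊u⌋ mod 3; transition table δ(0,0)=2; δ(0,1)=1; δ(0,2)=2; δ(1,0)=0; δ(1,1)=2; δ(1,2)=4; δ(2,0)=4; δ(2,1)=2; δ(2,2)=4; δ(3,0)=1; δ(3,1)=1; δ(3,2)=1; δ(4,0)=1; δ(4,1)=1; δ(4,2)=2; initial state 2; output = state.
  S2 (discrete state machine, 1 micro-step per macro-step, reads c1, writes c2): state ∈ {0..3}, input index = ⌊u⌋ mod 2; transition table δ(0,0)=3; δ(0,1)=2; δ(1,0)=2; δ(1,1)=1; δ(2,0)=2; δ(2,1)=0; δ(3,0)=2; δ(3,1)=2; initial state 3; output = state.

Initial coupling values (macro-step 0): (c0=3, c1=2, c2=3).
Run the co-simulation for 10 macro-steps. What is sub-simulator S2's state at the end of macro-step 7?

macro 1: S0 reads c0=3 → after 1×micro: 2; S1 reads c0=2 → after 2×micro: 2; S2 reads c1=2 → after 1×micro: 2 ⇒ (c0=2, c1=2, c2=2)
macro 2: S0 reads c0=2 → after 1×micro: 4; S1 reads c0=4 → after 2×micro: 2; S2 reads c1=2 → after 1×micro: 2 ⇒ (c0=4, c1=2, c2=2)
macro 3: S0 reads c0=4 → after 1×micro: 1; S1 reads c0=1 → after 2×micro: 2; S2 reads c1=2 → after 1×micro: 2 ⇒ (c0=1, c1=2, c2=2)
macro 4: S0 reads c0=1 → after 1×micro: 0; S1 reads c0=0 → after 2×micro: 1; S2 reads c1=1 → after 1×micro: 0 ⇒ (c0=0, c1=1, c2=0)
macro 5: S0 reads c0=0 → after 1×micro: 0; S1 reads c0=0 → after 2×micro: 2; S2 reads c1=2 → after 1×micro: 3 ⇒ (c0=0, c1=2, c2=3)
macro 6: S0 reads c0=0 → after 1×micro: 0; S1 reads c0=0 → after 2×micro: 1; S2 reads c1=1 → after 1×micro: 2 ⇒ (c0=0, c1=1, c2=2)
macro 7: S0 reads c0=0 → after 1×micro: 0; S1 reads c0=0 → after 2×micro: 2; S2 reads c1=2 → after 1×micro: 2 ⇒ (c0=0, c1=2, c2=2)
macro 8: S0 reads c0=0 → after 1×micro: 0; S1 reads c0=0 → after 2×micro: 1; S2 reads c1=1 → after 1×micro: 0 ⇒ (c0=0, c1=1, c2=0)
macro 9: S0 reads c0=0 → after 1×micro: 0; S1 reads c0=0 → after 2×micro: 2; S2 reads c1=2 → after 1×micro: 3 ⇒ (c0=0, c1=2, c2=3)
macro 10: S0 reads c0=0 → after 1×micro: 0; S1 reads c0=0 → after 2×micro: 1; S2 reads c1=1 → after 1×micro: 2 ⇒ (c0=0, c1=1, c2=2)

S2 state at macro-step 7 = 2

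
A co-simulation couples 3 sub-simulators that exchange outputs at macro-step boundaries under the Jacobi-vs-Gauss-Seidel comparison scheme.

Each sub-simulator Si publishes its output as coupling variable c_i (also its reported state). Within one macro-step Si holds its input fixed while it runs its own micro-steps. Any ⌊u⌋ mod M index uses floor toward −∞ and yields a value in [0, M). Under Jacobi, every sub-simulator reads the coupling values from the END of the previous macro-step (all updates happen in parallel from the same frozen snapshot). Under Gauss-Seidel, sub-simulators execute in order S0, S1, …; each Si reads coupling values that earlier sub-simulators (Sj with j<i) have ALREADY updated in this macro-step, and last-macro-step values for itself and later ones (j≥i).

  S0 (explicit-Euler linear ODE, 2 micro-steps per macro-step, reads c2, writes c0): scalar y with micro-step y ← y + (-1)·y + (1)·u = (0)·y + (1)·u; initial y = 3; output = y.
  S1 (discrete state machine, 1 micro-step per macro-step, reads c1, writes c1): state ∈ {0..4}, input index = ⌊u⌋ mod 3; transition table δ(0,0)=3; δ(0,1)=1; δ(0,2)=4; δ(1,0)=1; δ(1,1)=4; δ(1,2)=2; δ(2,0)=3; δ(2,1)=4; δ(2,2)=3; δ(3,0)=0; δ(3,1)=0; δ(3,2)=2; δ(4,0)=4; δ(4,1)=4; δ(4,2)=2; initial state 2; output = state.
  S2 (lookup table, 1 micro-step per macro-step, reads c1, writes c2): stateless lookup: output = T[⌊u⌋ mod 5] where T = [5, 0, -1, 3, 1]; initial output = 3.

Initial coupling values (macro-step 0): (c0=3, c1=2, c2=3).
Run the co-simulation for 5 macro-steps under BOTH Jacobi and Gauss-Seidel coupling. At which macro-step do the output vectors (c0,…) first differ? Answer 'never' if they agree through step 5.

first divergence at macro-step: 1

[Jacobi] macro 1: S0 reads c2=3 → after 2×micro: 3; S1 reads c1=2 → after 1×micro: 3; S2 reads c1=2 → after 1×micro: -1 ⇒ (c0=3, c1=3, c2=-1)
[Jacobi] macro 2: S0 reads c2=-1 → after 2×micro: -1; S1 reads c1=3 → after 1×micro: 0; S2 reads c1=3 → after 1×micro: 3 ⇒ (c0=-1, c1=0, c2=3)
[Jacobi] macro 3: S0 reads c2=3 → after 2×micro: 3; S1 reads c1=0 → after 1×micro: 3; S2 reads c1=0 → after 1×micro: 5 ⇒ (c0=3, c1=3, c2=5)
[Jacobi] macro 4: S0 reads c2=5 → after 2×micro: 5; S1 reads c1=3 → after 1×micro: 0; S2 reads c1=3 → after 1×micro: 3 ⇒ (c0=5, c1=0, c2=3)
[Jacobi] macro 5: S0 reads c2=3 → after 2×micro: 3; S1 reads c1=0 → after 1×micro: 3; S2 reads c1=0 → after 1×micro: 5 ⇒ (c0=3, c1=3, c2=5)
[Gauss-Seidel] macro 1: S0 reads c2=3 → after 2×micro: 3; S1 reads c1=2 → after 1×micro: 3; S2 reads c1=3 → after 1×micro: 3 ⇒ (c0=3, c1=3, c2=3)
[Gauss-Seidel] macro 2: S0 reads c2=3 → after 2×micro: 3; S1 reads c1=3 → after 1×micro: 0; S2 reads c1=0 → after 1×micro: 5 ⇒ (c0=3, c1=0, c2=5)
[Gauss-Seidel] macro 3: S0 reads c2=5 → after 2×micro: 5; S1 reads c1=0 → after 1×micro: 3; S2 reads c1=3 → after 1×micro: 3 ⇒ (c0=5, c1=3, c2=3)
[Gauss-Seidel] macro 4: S0 reads c2=3 → after 2×micro: 3; S1 reads c1=3 → after 1×micro: 0; S2 reads c1=0 → after 1×micro: 5 ⇒ (c0=3, c1=0, c2=5)
[Gauss-Seidel] macro 5: S0 reads c2=5 → after 2×micro: 5; S1 reads c1=0 → after 1×micro: 3; S2 reads c1=3 → after 1×micro: 3 ⇒ (c0=5, c1=3, c2=3)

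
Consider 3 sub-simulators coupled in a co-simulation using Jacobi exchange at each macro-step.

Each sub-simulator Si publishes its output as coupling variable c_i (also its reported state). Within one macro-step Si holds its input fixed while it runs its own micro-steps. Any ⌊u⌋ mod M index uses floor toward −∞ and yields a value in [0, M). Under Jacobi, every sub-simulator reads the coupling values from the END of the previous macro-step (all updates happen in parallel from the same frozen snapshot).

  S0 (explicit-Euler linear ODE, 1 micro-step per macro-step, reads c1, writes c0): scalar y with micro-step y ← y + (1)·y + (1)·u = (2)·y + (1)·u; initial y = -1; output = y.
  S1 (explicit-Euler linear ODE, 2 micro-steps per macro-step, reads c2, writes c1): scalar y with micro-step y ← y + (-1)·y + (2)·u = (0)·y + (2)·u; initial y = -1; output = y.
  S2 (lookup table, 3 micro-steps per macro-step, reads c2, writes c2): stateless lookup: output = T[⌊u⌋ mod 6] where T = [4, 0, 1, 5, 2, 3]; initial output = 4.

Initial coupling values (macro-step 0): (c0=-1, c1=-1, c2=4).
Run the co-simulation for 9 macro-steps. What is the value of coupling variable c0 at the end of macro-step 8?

macro 1: S0 reads c1=-1 → after 1×micro: -3; S1 reads c2=4 → after 2×micro: 8; S2 reads c2=4 → after 3×micro: 2 ⇒ (c0=-3, c1=8, c2=2)
macro 2: S0 reads c1=8 → after 1×micro: 2; S1 reads c2=2 → after 2×micro: 4; S2 reads c2=2 → after 3×micro: 1 ⇒ (c0=2, c1=4, c2=1)
macro 3: S0 reads c1=4 → after 1×micro: 8; S1 reads c2=1 → after 2×micro: 2; S2 reads c2=1 → after 3×micro: 0 ⇒ (c0=8, c1=2, c2=0)
macro 4: S0 reads c1=2 → after 1×micro: 18; S1 reads c2=0 → after 2×micro: 0; S2 reads c2=0 → after 3×micro: 4 ⇒ (c0=18, c1=0, c2=4)
macro 5: S0 reads c1=0 → after 1×micro: 36; S1 reads c2=4 → after 2×micro: 8; S2 reads c2=4 → after 3×micro: 2 ⇒ (c0=36, c1=8, c2=2)
macro 6: S0 reads c1=8 → after 1×micro: 80; S1 reads c2=2 → after 2×micro: 4; S2 reads c2=2 → after 3×micro: 1 ⇒ (c0=80, c1=4, c2=1)
macro 7: S0 reads c1=4 → after 1×micro: 164; S1 reads c2=1 → after 2×micro: 2; S2 reads c2=1 → after 3×micro: 0 ⇒ (c0=164, c1=2, c2=0)
macro 8: S0 reads c1=2 → after 1×micro: 330; S1 reads c2=0 → after 2×micro: 0; S2 reads c2=0 → after 3×micro: 4 ⇒ (c0=330, c1=0, c2=4)
macro 9: S0 reads c1=0 → after 1×micro: 660; S1 reads c2=4 → after 2×micro: 8; S2 reads c2=4 → after 3×micro: 2 ⇒ (c0=660, c1=8, c2=2)

c0 at macro-step 8 = 330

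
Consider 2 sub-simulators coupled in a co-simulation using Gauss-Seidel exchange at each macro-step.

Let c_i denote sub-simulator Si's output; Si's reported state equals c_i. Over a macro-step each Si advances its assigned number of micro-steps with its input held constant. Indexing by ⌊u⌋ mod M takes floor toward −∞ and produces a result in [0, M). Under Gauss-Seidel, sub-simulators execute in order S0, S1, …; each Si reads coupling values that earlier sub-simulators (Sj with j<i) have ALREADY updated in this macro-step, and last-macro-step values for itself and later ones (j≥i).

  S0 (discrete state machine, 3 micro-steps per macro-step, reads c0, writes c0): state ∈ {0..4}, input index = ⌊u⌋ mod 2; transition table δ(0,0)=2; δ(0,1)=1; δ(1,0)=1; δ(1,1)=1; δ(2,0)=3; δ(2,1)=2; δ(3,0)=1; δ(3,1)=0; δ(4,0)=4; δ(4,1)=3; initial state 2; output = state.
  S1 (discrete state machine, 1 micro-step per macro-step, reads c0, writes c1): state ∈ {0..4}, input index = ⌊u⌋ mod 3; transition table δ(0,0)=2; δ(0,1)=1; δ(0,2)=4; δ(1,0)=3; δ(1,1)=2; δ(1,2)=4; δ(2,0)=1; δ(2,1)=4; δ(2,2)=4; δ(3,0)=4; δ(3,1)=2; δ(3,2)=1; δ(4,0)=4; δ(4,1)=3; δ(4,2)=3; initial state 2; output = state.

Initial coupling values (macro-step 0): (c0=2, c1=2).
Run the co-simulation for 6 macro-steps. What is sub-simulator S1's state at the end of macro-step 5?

S1 state at macro-step 5 = 3

macro 1: S0 reads c0=2 → after 3×micro: 1; S1 reads c0=1 → after 1×micro: 4 ⇒ (c0=1, c1=4)
macro 2: S0 reads c0=1 → after 3×micro: 1; S1 reads c0=1 → after 1×micro: 3 ⇒ (c0=1, c1=3)
macro 3: S0 reads c0=1 → after 3×micro: 1; S1 reads c0=1 → after 1×micro: 2 ⇒ (c0=1, c1=2)
macro 4: S0 reads c0=1 → after 3×micro: 1; S1 reads c0=1 → after 1×micro: 4 ⇒ (c0=1, c1=4)
macro 5: S0 reads c0=1 → after 3×micro: 1; S1 reads c0=1 → after 1×micro: 3 ⇒ (c0=1, c1=3)
macro 6: S0 reads c0=1 → after 3×micro: 1; S1 reads c0=1 → after 1×micro: 2 ⇒ (c0=1, c1=2)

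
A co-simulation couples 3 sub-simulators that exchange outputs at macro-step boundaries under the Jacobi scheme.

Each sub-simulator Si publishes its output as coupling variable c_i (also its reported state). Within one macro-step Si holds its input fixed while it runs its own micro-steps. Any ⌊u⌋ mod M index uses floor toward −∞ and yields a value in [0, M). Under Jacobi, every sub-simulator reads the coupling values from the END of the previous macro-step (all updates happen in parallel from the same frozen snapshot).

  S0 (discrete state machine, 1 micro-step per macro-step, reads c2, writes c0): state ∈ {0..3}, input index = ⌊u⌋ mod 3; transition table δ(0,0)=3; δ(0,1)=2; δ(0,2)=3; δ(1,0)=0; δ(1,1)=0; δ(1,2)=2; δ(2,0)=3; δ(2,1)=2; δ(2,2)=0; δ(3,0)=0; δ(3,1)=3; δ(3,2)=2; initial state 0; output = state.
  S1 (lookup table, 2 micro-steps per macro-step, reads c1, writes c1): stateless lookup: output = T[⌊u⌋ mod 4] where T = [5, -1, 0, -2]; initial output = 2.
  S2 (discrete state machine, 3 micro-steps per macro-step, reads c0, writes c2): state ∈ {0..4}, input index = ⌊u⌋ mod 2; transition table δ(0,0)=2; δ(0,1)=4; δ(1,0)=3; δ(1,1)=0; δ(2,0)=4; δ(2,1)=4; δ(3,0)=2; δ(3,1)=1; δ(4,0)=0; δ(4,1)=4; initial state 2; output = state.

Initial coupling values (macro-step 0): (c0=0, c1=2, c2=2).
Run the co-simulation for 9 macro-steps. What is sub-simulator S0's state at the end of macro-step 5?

S0 state at macro-step 5 = 2

macro 1: S0 reads c2=2 → after 1×micro: 3; S1 reads c1=2 → after 2×micro: 0; S2 reads c0=0 → after 3×micro: 2 ⇒ (c0=3, c1=0, c2=2)
macro 2: S0 reads c2=2 → after 1×micro: 2; S1 reads c1=0 → after 2×micro: 5; S2 reads c0=3 → after 3×micro: 4 ⇒ (c0=2, c1=5, c2=4)
macro 3: S0 reads c2=4 → after 1×micro: 2; S1 reads c1=5 → after 2×micro: -1; S2 reads c0=2 → after 3×micro: 4 ⇒ (c0=2, c1=-1, c2=4)
macro 4: S0 reads c2=4 → after 1×micro: 2; S1 reads c1=-1 → after 2×micro: -2; S2 reads c0=2 → after 3×micro: 4 ⇒ (c0=2, c1=-2, c2=4)
macro 5: S0 reads c2=4 → after 1×micro: 2; S1 reads c1=-2 → after 2×micro: 0; S2 reads c0=2 → after 3×micro: 4 ⇒ (c0=2, c1=0, c2=4)
macro 6: S0 reads c2=4 → after 1×micro: 2; S1 reads c1=0 → after 2×micro: 5; S2 reads c0=2 → after 3×micro: 4 ⇒ (c0=2, c1=5, c2=4)
macro 7: S0 reads c2=4 → after 1×micro: 2; S1 reads c1=5 → after 2×micro: -1; S2 reads c0=2 → after 3×micro: 4 ⇒ (c0=2, c1=-1, c2=4)
macro 8: S0 reads c2=4 → after 1×micro: 2; S1 reads c1=-1 → after 2×micro: -2; S2 reads c0=2 → after 3×micro: 4 ⇒ (c0=2, c1=-2, c2=4)
macro 9: S0 reads c2=4 → after 1×micro: 2; S1 reads c1=-2 → after 2×micro: 0; S2 reads c0=2 → after 3×micro: 4 ⇒ (c0=2, c1=0, c2=4)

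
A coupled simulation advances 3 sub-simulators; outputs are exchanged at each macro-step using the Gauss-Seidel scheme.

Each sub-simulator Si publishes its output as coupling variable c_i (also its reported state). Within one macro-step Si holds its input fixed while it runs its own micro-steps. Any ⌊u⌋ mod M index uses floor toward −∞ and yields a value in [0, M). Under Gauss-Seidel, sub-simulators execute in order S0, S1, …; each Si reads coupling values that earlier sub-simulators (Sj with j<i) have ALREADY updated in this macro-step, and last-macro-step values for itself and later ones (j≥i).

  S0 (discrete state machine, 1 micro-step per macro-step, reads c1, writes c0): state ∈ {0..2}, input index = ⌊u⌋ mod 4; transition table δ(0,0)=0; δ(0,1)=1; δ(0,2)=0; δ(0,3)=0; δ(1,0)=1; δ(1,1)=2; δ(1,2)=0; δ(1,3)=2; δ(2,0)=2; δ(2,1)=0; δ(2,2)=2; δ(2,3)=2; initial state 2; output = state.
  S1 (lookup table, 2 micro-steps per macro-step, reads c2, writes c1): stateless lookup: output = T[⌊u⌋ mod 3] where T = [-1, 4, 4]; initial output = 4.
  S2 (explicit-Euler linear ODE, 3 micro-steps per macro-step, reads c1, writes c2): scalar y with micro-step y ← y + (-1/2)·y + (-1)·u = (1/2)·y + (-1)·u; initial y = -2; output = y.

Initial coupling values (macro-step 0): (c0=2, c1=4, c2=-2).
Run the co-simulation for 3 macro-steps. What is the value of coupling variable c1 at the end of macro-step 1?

c1 at macro-step 1 = 4

macro 1: S0 reads c1=4 → after 1×micro: 2; S1 reads c2=-2 → after 2×micro: 4; S2 reads c1=4 → after 3×micro: -29/4 ⇒ (c0=2, c1=4, c2=-29/4)
macro 2: S0 reads c1=4 → after 1×micro: 2; S1 reads c2=-29/4 → after 2×micro: 4; S2 reads c1=4 → after 3×micro: -253/32 ⇒ (c0=2, c1=4, c2=-253/32)
macro 3: S0 reads c1=4 → after 1×micro: 2; S1 reads c2=-253/32 → after 2×micro: 4; S2 reads c1=4 → after 3×micro: -2045/256 ⇒ (c0=2, c1=4, c2=-2045/256)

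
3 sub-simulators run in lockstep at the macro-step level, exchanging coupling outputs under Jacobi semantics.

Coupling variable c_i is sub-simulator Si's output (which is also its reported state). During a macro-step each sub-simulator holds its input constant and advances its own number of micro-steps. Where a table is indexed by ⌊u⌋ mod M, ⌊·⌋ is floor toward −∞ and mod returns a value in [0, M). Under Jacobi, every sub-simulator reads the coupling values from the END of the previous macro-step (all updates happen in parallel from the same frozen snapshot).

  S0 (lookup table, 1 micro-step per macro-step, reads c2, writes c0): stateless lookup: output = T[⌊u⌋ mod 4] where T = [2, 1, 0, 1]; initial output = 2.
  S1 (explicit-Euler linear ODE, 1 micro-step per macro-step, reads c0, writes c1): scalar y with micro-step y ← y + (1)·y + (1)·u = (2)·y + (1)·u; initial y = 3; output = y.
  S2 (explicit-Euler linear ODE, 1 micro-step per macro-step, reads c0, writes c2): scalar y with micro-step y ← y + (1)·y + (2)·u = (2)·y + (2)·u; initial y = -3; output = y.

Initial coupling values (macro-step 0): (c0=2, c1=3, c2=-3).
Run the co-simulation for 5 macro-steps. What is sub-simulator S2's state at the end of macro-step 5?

S2 state at macro-step 5 = -12

macro 1: S0 reads c2=-3 → after 1×micro: 1; S1 reads c0=2 → after 1×micro: 8; S2 reads c0=2 → after 1×micro: -2 ⇒ (c0=1, c1=8, c2=-2)
macro 2: S0 reads c2=-2 → after 1×micro: 0; S1 reads c0=1 → after 1×micro: 17; S2 reads c0=1 → after 1×micro: -2 ⇒ (c0=0, c1=17, c2=-2)
macro 3: S0 reads c2=-2 → after 1×micro: 0; S1 reads c0=0 → after 1×micro: 34; S2 reads c0=0 → after 1×micro: -4 ⇒ (c0=0, c1=34, c2=-4)
macro 4: S0 reads c2=-4 → after 1×micro: 2; S1 reads c0=0 → after 1×micro: 68; S2 reads c0=0 → after 1×micro: -8 ⇒ (c0=2, c1=68, c2=-8)
macro 5: S0 reads c2=-8 → after 1×micro: 2; S1 reads c0=2 → after 1×micro: 138; S2 reads c0=2 → after 1×micro: -12 ⇒ (c0=2, c1=138, c2=-12)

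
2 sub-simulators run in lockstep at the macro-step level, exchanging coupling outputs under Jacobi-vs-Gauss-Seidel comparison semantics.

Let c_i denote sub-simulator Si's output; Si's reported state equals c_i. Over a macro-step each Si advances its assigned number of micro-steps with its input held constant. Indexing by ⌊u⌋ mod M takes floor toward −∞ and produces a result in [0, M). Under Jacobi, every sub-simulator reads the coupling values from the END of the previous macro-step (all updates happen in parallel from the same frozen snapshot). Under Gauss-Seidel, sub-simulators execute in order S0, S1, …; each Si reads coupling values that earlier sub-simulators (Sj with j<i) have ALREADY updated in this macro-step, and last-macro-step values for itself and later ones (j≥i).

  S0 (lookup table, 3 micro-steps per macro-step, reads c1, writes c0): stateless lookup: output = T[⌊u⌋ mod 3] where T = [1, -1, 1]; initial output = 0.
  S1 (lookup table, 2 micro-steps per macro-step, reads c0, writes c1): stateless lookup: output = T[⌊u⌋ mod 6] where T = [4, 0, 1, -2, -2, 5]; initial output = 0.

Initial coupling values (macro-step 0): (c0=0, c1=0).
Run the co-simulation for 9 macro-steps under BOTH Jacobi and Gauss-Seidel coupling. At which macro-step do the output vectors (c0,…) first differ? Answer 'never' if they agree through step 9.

first divergence at macro-step: 1

[Jacobi] macro 1: S0 reads c1=0 → after 3×micro: 1; S1 reads c0=0 → after 2×micro: 4 ⇒ (c0=1, c1=4)
[Jacobi] macro 2: S0 reads c1=4 → after 3×micro: -1; S1 reads c0=1 → after 2×micro: 0 ⇒ (c0=-1, c1=0)
[Jacobi] macro 3: S0 reads c1=0 → after 3×micro: 1; S1 reads c0=-1 → after 2×micro: 5 ⇒ (c0=1, c1=5)
[Jacobi] macro 4: S0 reads c1=5 → after 3×micro: 1; S1 reads c0=1 → after 2×micro: 0 ⇒ (c0=1, c1=0)
[Jacobi] macro 5: S0 reads c1=0 → after 3×micro: 1; S1 reads c0=1 → after 2×micro: 0 ⇒ (c0=1, c1=0)
[Jacobi] macro 6: S0 reads c1=0 → after 3×micro: 1; S1 reads c0=1 → after 2×micro: 0 ⇒ (c0=1, c1=0)
[Jacobi] macro 7: S0 reads c1=0 → after 3×micro: 1; S1 reads c0=1 → after 2×micro: 0 ⇒ (c0=1, c1=0)
[Jacobi] macro 8: S0 reads c1=0 → after 3×micro: 1; S1 reads c0=1 → after 2×micro: 0 ⇒ (c0=1, c1=0)
[Jacobi] macro 9: S0 reads c1=0 → after 3×micro: 1; S1 reads c0=1 → after 2×micro: 0 ⇒ (c0=1, c1=0)
[Gauss-Seidel] macro 1: S0 reads c1=0 → after 3×micro: 1; S1 reads c0=1 → after 2×micro: 0 ⇒ (c0=1, c1=0)
[Gauss-Seidel] macro 2: S0 reads c1=0 → after 3×micro: 1; S1 reads c0=1 → after 2×micro: 0 ⇒ (c0=1, c1=0)
[Gauss-Seidel] macro 3: S0 reads c1=0 → after 3×micro: 1; S1 reads c0=1 → after 2×micro: 0 ⇒ (c0=1, c1=0)
[Gauss-Seidel] macro 4: S0 reads c1=0 → after 3×micro: 1; S1 reads c0=1 → after 2×micro: 0 ⇒ (c0=1, c1=0)
[Gauss-Seidel] macro 5: S0 reads c1=0 → after 3×micro: 1; S1 reads c0=1 → after 2×micro: 0 ⇒ (c0=1, c1=0)
[Gauss-Seidel] macro 6: S0 reads c1=0 → after 3×micro: 1; S1 reads c0=1 → after 2×micro: 0 ⇒ (c0=1, c1=0)
[Gauss-Seidel] macro 7: S0 reads c1=0 → after 3×micro: 1; S1 reads c0=1 → after 2×micro: 0 ⇒ (c0=1, c1=0)
[Gauss-Seidel] macro 8: S0 reads c1=0 → after 3×micro: 1; S1 reads c0=1 → after 2×micro: 0 ⇒ (c0=1, c1=0)
[Gauss-Seidel] macro 9: S0 reads c1=0 → after 3×micro: 1; S1 reads c0=1 → after 2×micro: 0 ⇒ (c0=1, c1=0)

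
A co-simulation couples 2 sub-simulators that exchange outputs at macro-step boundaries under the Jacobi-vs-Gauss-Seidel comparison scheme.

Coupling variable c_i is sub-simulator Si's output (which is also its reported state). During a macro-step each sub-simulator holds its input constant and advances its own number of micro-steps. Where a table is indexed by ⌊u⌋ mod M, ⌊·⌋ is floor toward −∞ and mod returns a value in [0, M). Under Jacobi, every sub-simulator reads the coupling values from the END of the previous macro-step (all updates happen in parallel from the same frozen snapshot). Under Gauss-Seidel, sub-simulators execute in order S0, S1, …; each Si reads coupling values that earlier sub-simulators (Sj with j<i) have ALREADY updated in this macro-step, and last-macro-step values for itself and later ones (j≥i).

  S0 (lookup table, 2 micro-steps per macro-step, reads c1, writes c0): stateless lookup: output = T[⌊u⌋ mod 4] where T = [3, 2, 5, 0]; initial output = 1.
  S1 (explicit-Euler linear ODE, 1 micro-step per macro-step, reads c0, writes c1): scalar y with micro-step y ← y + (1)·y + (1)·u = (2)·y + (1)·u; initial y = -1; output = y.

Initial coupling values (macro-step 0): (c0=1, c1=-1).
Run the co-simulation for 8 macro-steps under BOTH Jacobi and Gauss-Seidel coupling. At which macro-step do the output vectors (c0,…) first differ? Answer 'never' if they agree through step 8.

first divergence at macro-step: 1

[Jacobi] macro 1: S0 reads c1=-1 → after 2×micro: 0; S1 reads c0=1 → after 1×micro: -1 ⇒ (c0=0, c1=-1)
[Jacobi] macro 2: S0 reads c1=-1 → after 2×micro: 0; S1 reads c0=0 → after 1×micro: -2 ⇒ (c0=0, c1=-2)
[Jacobi] macro 3: S0 reads c1=-2 → after 2×micro: 5; S1 reads c0=0 → after 1×micro: -4 ⇒ (c0=5, c1=-4)
[Jacobi] macro 4: S0 reads c1=-4 → after 2×micro: 3; S1 reads c0=5 → after 1×micro: -3 ⇒ (c0=3, c1=-3)
[Jacobi] macro 5: S0 reads c1=-3 → after 2×micro: 2; S1 reads c0=3 → after 1×micro: -3 ⇒ (c0=2, c1=-3)
[Jacobi] macro 6: S0 reads c1=-3 → after 2×micro: 2; S1 reads c0=2 → after 1×micro: -4 ⇒ (c0=2, c1=-4)
[Jacobi] macro 7: S0 reads c1=-4 → after 2×micro: 3; S1 reads c0=2 → after 1×micro: -6 ⇒ (c0=3, c1=-6)
[Jacobi] macro 8: S0 reads c1=-6 → after 2×micro: 5; S1 reads c0=3 → after 1×micro: -9 ⇒ (c0=5, c1=-9)
[Gauss-Seidel] macro 1: S0 reads c1=-1 → after 2×micro: 0; S1 reads c0=0 → after 1×micro: -2 ⇒ (c0=0, c1=-2)
[Gauss-Seidel] macro 2: S0 reads c1=-2 → after 2×micro: 5; S1 reads c0=5 → after 1×micro: 1 ⇒ (c0=5, c1=1)
[Gauss-Seidel] macro 3: S0 reads c1=1 → after 2×micro: 2; S1 reads c0=2 → after 1×micro: 4 ⇒ (c0=2, c1=4)
[Gauss-Seidel] macro 4: S0 reads c1=4 → after 2×micro: 3; S1 reads c0=3 → after 1×micro: 11 ⇒ (c0=3, c1=11)
[Gauss-Seidel] macro 5: S0 reads c1=11 → after 2×micro: 0; S1 reads c0=0 → after 1×micro: 22 ⇒ (c0=0, c1=22)
[Gauss-Seidel] macro 6: S0 reads c1=22 → after 2×micro: 5; S1 reads c0=5 → after 1×micro: 49 ⇒ (c0=5, c1=49)
[Gauss-Seidel] macro 7: S0 reads c1=49 → after 2×micro: 2; S1 reads c0=2 → after 1×micro: 100 ⇒ (c0=2, c1=100)
[Gauss-Seidel] macro 8: S0 reads c1=100 → after 2×micro: 3; S1 reads c0=3 → after 1×micro: 203 ⇒ (c0=3, c1=203)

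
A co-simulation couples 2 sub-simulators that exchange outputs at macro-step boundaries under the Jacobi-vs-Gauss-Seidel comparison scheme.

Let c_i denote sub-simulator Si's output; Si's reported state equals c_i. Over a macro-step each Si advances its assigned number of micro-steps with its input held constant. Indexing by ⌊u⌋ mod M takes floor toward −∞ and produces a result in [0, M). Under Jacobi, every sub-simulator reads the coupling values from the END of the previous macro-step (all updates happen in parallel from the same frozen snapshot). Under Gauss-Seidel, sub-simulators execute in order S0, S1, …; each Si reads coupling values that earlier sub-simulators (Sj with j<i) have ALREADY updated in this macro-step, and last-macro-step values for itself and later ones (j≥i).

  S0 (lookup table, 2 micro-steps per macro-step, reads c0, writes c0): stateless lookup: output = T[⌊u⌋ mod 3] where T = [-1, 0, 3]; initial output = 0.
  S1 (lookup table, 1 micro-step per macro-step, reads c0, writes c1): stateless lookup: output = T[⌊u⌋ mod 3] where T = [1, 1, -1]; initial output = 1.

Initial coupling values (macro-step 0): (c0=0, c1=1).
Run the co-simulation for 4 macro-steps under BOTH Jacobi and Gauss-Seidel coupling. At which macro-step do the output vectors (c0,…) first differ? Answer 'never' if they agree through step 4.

[Jacobi] macro 1: S0 reads c0=0 → after 2×micro: -1; S1 reads c0=0 → after 1×micro: 1 ⇒ (c0=-1, c1=1)
[Jacobi] macro 2: S0 reads c0=-1 → after 2×micro: 3; S1 reads c0=-1 → after 1×micro: -1 ⇒ (c0=3, c1=-1)
[Jacobi] macro 3: S0 reads c0=3 → after 2×micro: -1; S1 reads c0=3 → after 1×micro: 1 ⇒ (c0=-1, c1=1)
[Jacobi] macro 4: S0 reads c0=-1 → after 2×micro: 3; S1 reads c0=-1 → after 1×micro: -1 ⇒ (c0=3, c1=-1)
[Gauss-Seidel] macro 1: S0 reads c0=0 → after 2×micro: -1; S1 reads c0=-1 → after 1×micro: -1 ⇒ (c0=-1, c1=-1)
[Gauss-Seidel] macro 2: S0 reads c0=-1 → after 2×micro: 3; S1 reads c0=3 → after 1×micro: 1 ⇒ (c0=3, c1=1)
[Gauss-Seidel] macro 3: S0 reads c0=3 → after 2×micro: -1; S1 reads c0=-1 → after 1×micro: -1 ⇒ (c0=-1, c1=-1)
[Gauss-Seidel] macro 4: S0 reads c0=-1 → after 2×micro: 3; S1 reads c0=3 → after 1×micro: 1 ⇒ (c0=3, c1=1)

first divergence at macro-step: 1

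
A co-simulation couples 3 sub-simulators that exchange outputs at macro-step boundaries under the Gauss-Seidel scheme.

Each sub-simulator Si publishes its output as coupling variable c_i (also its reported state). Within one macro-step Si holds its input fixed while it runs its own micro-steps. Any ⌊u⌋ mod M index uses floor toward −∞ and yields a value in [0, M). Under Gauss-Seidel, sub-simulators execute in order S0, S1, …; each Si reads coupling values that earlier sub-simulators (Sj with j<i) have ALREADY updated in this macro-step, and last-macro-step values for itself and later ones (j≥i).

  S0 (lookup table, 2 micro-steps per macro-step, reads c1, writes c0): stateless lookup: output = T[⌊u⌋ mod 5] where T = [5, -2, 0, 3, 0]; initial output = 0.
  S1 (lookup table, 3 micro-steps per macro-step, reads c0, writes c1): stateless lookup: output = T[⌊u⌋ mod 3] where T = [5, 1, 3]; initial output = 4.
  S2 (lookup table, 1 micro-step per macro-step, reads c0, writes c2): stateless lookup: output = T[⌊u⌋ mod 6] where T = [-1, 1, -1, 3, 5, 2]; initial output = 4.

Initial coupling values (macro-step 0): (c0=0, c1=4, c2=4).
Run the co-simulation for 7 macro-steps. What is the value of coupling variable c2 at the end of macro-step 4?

macro 1: S0 reads c1=4 → after 2×micro: 0; S1 reads c0=0 → after 3×micro: 5; S2 reads c0=0 → after 1×micro: -1 ⇒ (c0=0, c1=5, c2=-1)
macro 2: S0 reads c1=5 → after 2×micro: 5; S1 reads c0=5 → after 3×micro: 3; S2 reads c0=5 → after 1×micro: 2 ⇒ (c0=5, c1=3, c2=2)
macro 3: S0 reads c1=3 → after 2×micro: 3; S1 reads c0=3 → after 3×micro: 5; S2 reads c0=3 → after 1×micro: 3 ⇒ (c0=3, c1=5, c2=3)
macro 4: S0 reads c1=5 → after 2×micro: 5; S1 reads c0=5 → after 3×micro: 3; S2 reads c0=5 → after 1×micro: 2 ⇒ (c0=5, c1=3, c2=2)
macro 5: S0 reads c1=3 → after 2×micro: 3; S1 reads c0=3 → after 3×micro: 5; S2 reads c0=3 → after 1×micro: 3 ⇒ (c0=3, c1=5, c2=3)
macro 6: S0 reads c1=5 → after 2×micro: 5; S1 reads c0=5 → after 3×micro: 3; S2 reads c0=5 → after 1×micro: 2 ⇒ (c0=5, c1=3, c2=2)
macro 7: S0 reads c1=3 → after 2×micro: 3; S1 reads c0=3 → after 3×micro: 5; S2 reads c0=3 → after 1×micro: 3 ⇒ (c0=3, c1=5, c2=3)

c2 at macro-step 4 = 2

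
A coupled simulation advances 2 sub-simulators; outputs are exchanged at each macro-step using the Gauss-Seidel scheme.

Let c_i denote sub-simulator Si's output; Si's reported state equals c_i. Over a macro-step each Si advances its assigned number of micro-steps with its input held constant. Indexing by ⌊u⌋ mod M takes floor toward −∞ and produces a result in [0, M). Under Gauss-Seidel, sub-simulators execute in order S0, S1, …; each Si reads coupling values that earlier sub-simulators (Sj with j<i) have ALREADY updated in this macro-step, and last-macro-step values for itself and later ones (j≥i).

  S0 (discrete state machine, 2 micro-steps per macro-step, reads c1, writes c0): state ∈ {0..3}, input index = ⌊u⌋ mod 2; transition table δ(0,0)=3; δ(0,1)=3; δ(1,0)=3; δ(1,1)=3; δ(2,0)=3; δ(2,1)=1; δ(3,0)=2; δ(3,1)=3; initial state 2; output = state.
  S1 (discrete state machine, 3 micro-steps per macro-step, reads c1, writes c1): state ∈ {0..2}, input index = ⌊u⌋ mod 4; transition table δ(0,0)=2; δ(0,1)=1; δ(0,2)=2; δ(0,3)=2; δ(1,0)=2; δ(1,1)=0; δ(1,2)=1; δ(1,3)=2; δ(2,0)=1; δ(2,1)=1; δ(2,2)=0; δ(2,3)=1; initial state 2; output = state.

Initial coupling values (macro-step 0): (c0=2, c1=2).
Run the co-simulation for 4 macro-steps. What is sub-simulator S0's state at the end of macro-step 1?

S0 state at macro-step 1 = 2

macro 1: S0 reads c1=2 → after 2×micro: 2; S1 reads c1=2 → after 3×micro: 0 ⇒ (c0=2, c1=0)
macro 2: S0 reads c1=0 → after 2×micro: 2; S1 reads c1=0 → after 3×micro: 2 ⇒ (c0=2, c1=2)
macro 3: S0 reads c1=2 → after 2×micro: 2; S1 reads c1=2 → after 3×micro: 0 ⇒ (c0=2, c1=0)
macro 4: S0 reads c1=0 → after 2×micro: 2; S1 reads c1=0 → after 3×micro: 2 ⇒ (c0=2, c1=2)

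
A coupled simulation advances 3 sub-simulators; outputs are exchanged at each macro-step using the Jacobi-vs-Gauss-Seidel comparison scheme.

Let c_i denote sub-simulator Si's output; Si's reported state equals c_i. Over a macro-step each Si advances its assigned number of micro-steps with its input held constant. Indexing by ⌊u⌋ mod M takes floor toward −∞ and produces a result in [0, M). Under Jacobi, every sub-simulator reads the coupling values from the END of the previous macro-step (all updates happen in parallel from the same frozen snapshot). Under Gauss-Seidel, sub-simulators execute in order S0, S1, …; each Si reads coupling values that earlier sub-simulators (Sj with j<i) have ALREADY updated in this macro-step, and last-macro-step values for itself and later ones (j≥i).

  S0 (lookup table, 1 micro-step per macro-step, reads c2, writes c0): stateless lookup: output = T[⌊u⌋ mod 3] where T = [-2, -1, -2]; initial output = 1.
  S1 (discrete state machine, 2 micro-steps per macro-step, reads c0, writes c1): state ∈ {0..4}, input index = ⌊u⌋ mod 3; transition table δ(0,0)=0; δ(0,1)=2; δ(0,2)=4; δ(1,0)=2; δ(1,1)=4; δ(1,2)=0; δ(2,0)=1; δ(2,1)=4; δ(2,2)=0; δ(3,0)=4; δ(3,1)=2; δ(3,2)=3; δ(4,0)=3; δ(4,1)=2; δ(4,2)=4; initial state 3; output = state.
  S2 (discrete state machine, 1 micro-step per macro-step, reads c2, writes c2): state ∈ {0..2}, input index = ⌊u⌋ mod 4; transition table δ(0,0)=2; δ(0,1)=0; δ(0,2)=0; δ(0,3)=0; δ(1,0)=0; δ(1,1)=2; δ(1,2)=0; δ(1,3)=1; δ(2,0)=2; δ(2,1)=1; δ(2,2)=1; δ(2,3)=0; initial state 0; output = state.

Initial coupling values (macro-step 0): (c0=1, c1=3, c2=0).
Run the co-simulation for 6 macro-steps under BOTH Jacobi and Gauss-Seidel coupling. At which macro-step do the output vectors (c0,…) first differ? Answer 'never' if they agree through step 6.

[Jacobi] macro 1: S0 reads c2=0 → after 1×micro: -2; S1 reads c0=1 → after 2×micro: 4; S2 reads c2=0 → after 1×micro: 2 ⇒ (c0=-2, c1=4, c2=2)
[Jacobi] macro 2: S0 reads c2=2 → after 1×micro: -2; S1 reads c0=-2 → after 2×micro: 4; S2 reads c2=2 → after 1×micro: 1 ⇒ (c0=-2, c1=4, c2=1)
[Jacobi] macro 3: S0 reads c2=1 → after 1×micro: -1; S1 reads c0=-2 → after 2×micro: 4; S2 reads c2=1 → after 1×micro: 2 ⇒ (c0=-1, c1=4, c2=2)
[Jacobi] macro 4: S0 reads c2=2 → after 1×micro: -2; S1 reads c0=-1 → after 2×micro: 4; S2 reads c2=2 → after 1×micro: 1 ⇒ (c0=-2, c1=4, c2=1)
[Jacobi] macro 5: S0 reads c2=1 → after 1×micro: -1; S1 reads c0=-2 → after 2×micro: 4; S2 reads c2=1 → after 1×micro: 2 ⇒ (c0=-1, c1=4, c2=2)
[Jacobi] macro 6: S0 reads c2=2 → after 1×micro: -2; S1 reads c0=-1 → after 2×micro: 4; S2 reads c2=2 → after 1×micro: 1 ⇒ (c0=-2, c1=4, c2=1)
[Gauss-Seidel] macro 1: S0 reads c2=0 → after 1×micro: -2; S1 reads c0=-2 → after 2×micro: 4; S2 reads c2=0 → after 1×micro: 2 ⇒ (c0=-2, c1=4, c2=2)
[Gauss-Seidel] macro 2: S0 reads c2=2 → after 1×micro: -2; S1 reads c0=-2 → after 2×micro: 4; S2 reads c2=2 → after 1×micro: 1 ⇒ (c0=-2, c1=4, c2=1)
[Gauss-Seidel] macro 3: S0 reads c2=1 → after 1×micro: -1; S1 reads c0=-1 → after 2×micro: 4; S2 reads c2=1 → after 1×micro: 2 ⇒ (c0=-1, c1=4, c2=2)
[Gauss-Seidel] macro 4: S0 reads c2=2 → after 1×micro: -2; S1 reads c0=-2 → after 2×micro: 4; S2 reads c2=2 → after 1×micro: 1 ⇒ (c0=-2, c1=4, c2=1)
[Gauss-Seidel] macro 5: S0 reads c2=1 → after 1×micro: -1; S1 reads c0=-1 → after 2×micro: 4; S2 reads c2=1 → after 1×micro: 2 ⇒ (c0=-1, c1=4, c2=2)
[Gauss-Seidel] macro 6: S0 reads c2=2 → after 1×micro: -2; S1 reads c0=-2 → after 2×micro: 4; S2 reads c2=2 → after 1×micro: 1 ⇒ (c0=-2, c1=4, c2=1)

first divergence at macro-step: never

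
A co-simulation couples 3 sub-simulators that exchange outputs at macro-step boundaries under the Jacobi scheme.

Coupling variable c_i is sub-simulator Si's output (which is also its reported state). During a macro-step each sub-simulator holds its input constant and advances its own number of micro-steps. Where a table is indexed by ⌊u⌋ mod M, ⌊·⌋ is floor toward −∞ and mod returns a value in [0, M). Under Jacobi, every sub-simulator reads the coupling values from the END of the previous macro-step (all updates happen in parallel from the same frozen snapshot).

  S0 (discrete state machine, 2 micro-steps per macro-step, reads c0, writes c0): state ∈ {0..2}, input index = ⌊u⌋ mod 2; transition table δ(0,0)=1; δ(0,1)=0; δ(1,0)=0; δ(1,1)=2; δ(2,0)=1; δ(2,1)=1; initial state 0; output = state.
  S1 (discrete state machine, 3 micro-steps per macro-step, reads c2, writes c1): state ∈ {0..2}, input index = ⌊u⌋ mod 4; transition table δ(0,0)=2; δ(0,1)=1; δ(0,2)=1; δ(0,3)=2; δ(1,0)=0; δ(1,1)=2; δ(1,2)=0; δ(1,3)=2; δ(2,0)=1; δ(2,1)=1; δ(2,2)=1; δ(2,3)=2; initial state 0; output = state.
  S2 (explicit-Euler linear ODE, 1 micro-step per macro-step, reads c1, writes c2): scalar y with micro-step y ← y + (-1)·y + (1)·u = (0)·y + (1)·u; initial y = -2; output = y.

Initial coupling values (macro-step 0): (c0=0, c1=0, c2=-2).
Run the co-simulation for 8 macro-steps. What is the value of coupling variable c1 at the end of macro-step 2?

c1 at macro-step 2 = 1

macro 1: S0 reads c0=0 → after 2×micro: 0; S1 reads c2=-2 → after 3×micro: 1; S2 reads c1=0 → after 1×micro: 0 ⇒ (c0=0, c1=1, c2=0)
macro 2: S0 reads c0=0 → after 2×micro: 0; S1 reads c2=0 → after 3×micro: 1; S2 reads c1=1 → after 1×micro: 1 ⇒ (c0=0, c1=1, c2=1)
macro 3: S0 reads c0=0 → after 2×micro: 0; S1 reads c2=1 → after 3×micro: 2; S2 reads c1=1 → after 1×micro: 1 ⇒ (c0=0, c1=2, c2=1)
macro 4: S0 reads c0=0 → after 2×micro: 0; S1 reads c2=1 → after 3×micro: 1; S2 reads c1=2 → after 1×micro: 2 ⇒ (c0=0, c1=1, c2=2)
macro 5: S0 reads c0=0 → after 2×micro: 0; S1 reads c2=2 → after 3×micro: 0; S2 reads c1=1 → after 1×micro: 1 ⇒ (c0=0, c1=0, c2=1)
macro 6: S0 reads c0=0 → after 2×micro: 0; S1 reads c2=1 → after 3×micro: 1; S2 reads c1=0 → after 1×micro: 0 ⇒ (c0=0, c1=1, c2=0)
macro 7: S0 reads c0=0 → after 2×micro: 0; S1 reads c2=0 → after 3×micro: 1; S2 reads c1=1 → after 1×micro: 1 ⇒ (c0=0, c1=1, c2=1)
macro 8: S0 reads c0=0 → after 2×micro: 0; S1 reads c2=1 → after 3×micro: 2; S2 reads c1=1 → after 1×micro: 1 ⇒ (c0=0, c1=2, c2=1)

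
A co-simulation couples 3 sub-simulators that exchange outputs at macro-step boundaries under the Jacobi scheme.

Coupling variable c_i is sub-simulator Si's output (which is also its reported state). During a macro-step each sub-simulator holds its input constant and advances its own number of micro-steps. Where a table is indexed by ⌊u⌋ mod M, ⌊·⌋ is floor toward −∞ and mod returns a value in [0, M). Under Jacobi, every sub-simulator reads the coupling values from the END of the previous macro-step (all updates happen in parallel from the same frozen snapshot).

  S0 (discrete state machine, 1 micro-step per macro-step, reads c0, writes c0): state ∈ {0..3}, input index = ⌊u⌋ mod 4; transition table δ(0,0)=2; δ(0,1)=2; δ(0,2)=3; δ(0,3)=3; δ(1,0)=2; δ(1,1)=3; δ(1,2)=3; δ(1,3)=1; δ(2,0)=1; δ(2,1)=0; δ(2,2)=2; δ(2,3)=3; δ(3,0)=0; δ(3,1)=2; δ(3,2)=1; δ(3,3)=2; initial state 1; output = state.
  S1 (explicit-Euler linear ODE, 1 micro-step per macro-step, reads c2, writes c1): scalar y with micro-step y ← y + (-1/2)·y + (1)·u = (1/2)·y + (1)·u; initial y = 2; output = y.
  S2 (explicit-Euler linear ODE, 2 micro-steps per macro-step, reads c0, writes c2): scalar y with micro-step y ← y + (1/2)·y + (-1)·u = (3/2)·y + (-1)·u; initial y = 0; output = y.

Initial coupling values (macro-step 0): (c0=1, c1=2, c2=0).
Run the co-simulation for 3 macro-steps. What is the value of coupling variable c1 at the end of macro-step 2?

macro 1: S0 reads c0=1 → after 1×micro: 3; S1 reads c2=0 → after 1×micro: 1; S2 reads c0=1 → after 2×micro: -5/2 ⇒ (c0=3, c1=1, c2=-5/2)
macro 2: S0 reads c0=3 → after 1×micro: 2; S1 reads c2=-5/2 → after 1×micro: -2; S2 reads c0=3 → after 2×micro: -105/8 ⇒ (c0=2, c1=-2, c2=-105/8)
macro 3: S0 reads c0=2 → after 1×micro: 2; S1 reads c2=-105/8 → after 1×micro: -113/8; S2 reads c0=2 → after 2×micro: -1105/32 ⇒ (c0=2, c1=-113/8, c2=-1105/32)

c1 at macro-step 2 = -2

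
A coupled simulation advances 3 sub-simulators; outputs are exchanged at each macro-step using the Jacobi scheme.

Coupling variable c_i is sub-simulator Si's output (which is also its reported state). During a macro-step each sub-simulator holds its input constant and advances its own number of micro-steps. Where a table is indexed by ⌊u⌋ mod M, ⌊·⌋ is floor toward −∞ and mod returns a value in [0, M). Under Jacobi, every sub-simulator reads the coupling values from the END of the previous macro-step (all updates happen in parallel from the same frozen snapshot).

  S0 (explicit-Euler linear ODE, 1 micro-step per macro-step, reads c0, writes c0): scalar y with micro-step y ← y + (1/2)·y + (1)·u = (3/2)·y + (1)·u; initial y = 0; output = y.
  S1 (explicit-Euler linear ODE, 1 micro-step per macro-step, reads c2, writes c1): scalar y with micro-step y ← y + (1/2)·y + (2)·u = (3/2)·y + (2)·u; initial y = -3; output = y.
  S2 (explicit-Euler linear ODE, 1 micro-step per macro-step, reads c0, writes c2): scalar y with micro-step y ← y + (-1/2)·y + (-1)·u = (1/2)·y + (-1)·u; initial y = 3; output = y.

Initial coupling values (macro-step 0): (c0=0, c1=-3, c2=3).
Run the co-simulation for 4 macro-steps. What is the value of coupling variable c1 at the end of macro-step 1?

c1 at macro-step 1 = 3/2

macro 1: S0 reads c0=0 → after 1×micro: 0; S1 reads c2=3 → after 1×micro: 3/2; S2 reads c0=0 → after 1×micro: 3/2 ⇒ (c0=0, c1=3/2, c2=3/2)
macro 2: S0 reads c0=0 → after 1×micro: 0; S1 reads c2=3/2 → after 1×micro: 21/4; S2 reads c0=0 → after 1×micro: 3/4 ⇒ (c0=0, c1=21/4, c2=3/4)
macro 3: S0 reads c0=0 → after 1×micro: 0; S1 reads c2=3/4 → after 1×micro: 75/8; S2 reads c0=0 → after 1×micro: 3/8 ⇒ (c0=0, c1=75/8, c2=3/8)
macro 4: S0 reads c0=0 → after 1×micro: 0; S1 reads c2=3/8 → after 1×micro: 237/16; S2 reads c0=0 → after 1×micro: 3/16 ⇒ (c0=0, c1=237/16, c2=3/16)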